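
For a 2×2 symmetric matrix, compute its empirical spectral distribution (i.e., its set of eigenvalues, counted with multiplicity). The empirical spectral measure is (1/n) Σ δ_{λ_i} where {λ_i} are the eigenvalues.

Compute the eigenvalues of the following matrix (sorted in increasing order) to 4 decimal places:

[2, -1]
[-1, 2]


Since M is real symmetric, both eigenvalues are real; they are the roots of det(λI − M) = λ² − (tr M) λ + det M.
tr M = 2 + 2 = 4.
det M = 2·2 − (-1)² = 4 − 1 = 3.
Characteristic polynomial: λ² − 4λ + 3 = 0.
Discriminant Δ = (tr M)² − 4·det M = 16 − 12 = 4; √Δ = 2.000000.
λ = (tr M ± √Δ)/2 = (4 ± 2.000000)/2, giving (tr M − √Δ)/2 = 1.0000 and (tr M + √Δ)/2 = 3.0000.

Eigenvalues sorted in increasing order: [1.0000, 3.0000].


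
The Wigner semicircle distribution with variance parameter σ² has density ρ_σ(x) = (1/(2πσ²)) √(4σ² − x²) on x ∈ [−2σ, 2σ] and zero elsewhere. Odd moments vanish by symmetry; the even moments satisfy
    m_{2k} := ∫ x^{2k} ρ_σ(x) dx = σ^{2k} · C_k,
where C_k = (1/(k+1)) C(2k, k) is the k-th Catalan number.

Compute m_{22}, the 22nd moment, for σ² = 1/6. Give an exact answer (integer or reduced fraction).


By the scaled semicircle moment identity, m_{2k} = σ^{2k} · C_k with k = 11.
C_11 = (1/(k+1)) · C(2k, k) = (1/12) · C(22, 11) = (1/12) · 705432 = 58786.
σ^{2k} = (σ²)^k = (1/6)^11 = 1/362797056.

Therefore m_{22} = σ^{22} · C_11 = (1/362797056) · 58786 = 29393/181398528.


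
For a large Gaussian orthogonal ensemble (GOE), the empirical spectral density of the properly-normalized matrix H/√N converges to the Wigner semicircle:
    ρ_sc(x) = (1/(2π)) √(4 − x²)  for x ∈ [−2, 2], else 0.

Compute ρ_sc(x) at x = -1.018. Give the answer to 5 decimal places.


ρ_sc(x) = (1/(2π)) √(4 − x²). With x = -1.018:
  4 − x² = 4 − (-1.018)² = 4 − 1.036324 = 2.963676.
  √(4 − x²) = 1.721533.
  1/(2π) = 0.159155.
  ρ_sc(-1.018) = 0.159155 · 1.721533 = 0.273990.

Rounded to 5 decimal places: ρ_sc(-1.018) ≈ 0.27399.


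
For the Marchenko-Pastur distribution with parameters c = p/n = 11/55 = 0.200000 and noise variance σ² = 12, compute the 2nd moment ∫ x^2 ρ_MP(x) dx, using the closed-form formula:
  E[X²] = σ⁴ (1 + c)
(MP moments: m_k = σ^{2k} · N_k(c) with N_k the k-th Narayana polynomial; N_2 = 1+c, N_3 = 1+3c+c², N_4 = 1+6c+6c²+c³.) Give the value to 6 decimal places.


E[X²] = σ⁴ (1 + c) (second MP moment). With σ² = 12 (so σ⁴ = 144) and c = 11/55 = 0.200000: E[X²] = 144 · (1 + 0.200000) = 144 · 1.200000.

So E[X^2] = 172.800000.


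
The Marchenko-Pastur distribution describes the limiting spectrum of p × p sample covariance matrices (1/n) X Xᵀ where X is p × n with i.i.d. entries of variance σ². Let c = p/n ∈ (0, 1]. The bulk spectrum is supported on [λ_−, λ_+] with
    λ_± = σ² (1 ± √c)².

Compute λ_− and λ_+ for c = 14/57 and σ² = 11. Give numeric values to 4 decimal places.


c = 14/57 = 0.245614; √c = 0.495595.
λ_− = σ² (1 − √c)² = 11 · (1 − 0.495595)² = 11 · (0.504405)² = 2.798673.
λ_+ = σ² (1 + √c)² = 11 · (1 + 0.495595)² = 11 · (1.495595)² = 24.604836.

Rounded to 4 decimal places: λ_− ≈ 2.7987, λ_+ ≈ 24.6048.


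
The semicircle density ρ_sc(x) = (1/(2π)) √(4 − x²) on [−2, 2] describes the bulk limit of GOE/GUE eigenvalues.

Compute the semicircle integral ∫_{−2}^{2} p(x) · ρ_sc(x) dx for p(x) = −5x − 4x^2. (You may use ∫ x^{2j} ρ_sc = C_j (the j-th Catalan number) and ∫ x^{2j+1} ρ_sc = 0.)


Write p(x) = Σ a_i x^i, split into monomials and integrate each against ρ_sc separately.
Using ∫ x^{2j} ρ_sc = C_j = (1/(j+1)) C(2j, j) (Catalan numbers) and ∫ x^{2j+1} ρ_sc = 0 (odd monomials vanish by symmetry):
  i = 1 (odd): ∫ x^1 ρ_sc = 0 (vanishes)
  i = 2 (even): a_2 · C_{1} = -4 · 1 = -4

Summing the contributions: ∫_{−2}^{2} p(x) ρ_sc(x) dx = -4.


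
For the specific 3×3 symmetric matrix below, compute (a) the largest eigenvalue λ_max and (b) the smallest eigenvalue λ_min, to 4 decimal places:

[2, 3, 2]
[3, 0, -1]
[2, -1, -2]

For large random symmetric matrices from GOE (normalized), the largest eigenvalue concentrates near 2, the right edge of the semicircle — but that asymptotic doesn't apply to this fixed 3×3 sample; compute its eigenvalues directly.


Since M is real symmetric, all three eigenvalues are real; they are the roots of det(λI − M) = λ³ − (tr M) λ² + s λ − det M, where s is the sum of the principal 2×2 minors.
tr M = 2 + 0 + (-2) = 0.
s = (2·0 − 3²) + (2·(-2) − 2²) + (0·(-2) − (-1)²) = -9 + (-8) + (-1) = -18.
det M (expand along row 1) = 2·(-1) − 3·(-4) + 2·(-3) = 4.
Characteristic polynomial: λ³ − 18λ − 4 = 0.
Substitute λ = y + (tr M)/3 = y + 0.000000 to remove the quadratic term: y³ + p·y + q = 0 with p = s − (tr M)²/3 = -18.000000 and q = −2(tr M)³/27 + (tr M)·s/3 − det M = -4.000000.
Three real roots ⇒ use the trigonometric (Viète) form: r = 2√(−p/3) = 4.898979, φ = arccos(3q/(p·r)) = arccos(0.136083) = 1.434290 rad.
y_k = r·cos(φ/3 − 2πk/3) for k = 0, 1, 2 gives y = 4.349668, -0.222837, -4.126831.
λ_k = y_k + 0.000000 gives λ = 4.3497, -0.2228, -4.1268 (check: the sum is 0.0000 = tr M).

Hence λ_max = 4.3497 and λ_min = -4.1268.


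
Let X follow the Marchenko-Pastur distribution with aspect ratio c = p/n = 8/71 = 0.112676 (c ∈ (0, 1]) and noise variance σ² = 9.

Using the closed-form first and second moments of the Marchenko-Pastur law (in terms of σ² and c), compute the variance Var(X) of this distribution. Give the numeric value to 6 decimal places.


Recall the MP moments m_1 = E[X] = σ² and m_2 = E[X²] = σ⁴ (1 + c).
m_1 = E[X] = σ² = 9, so m_1² = 81.
m_2 = E[X²] = σ⁴ (1 + c) = 81 · (1 + 0.112676) = 81 · 1.112676 = 90.126761.
(Note m_2 − m_1² simplifies to c · σ⁴ = 0.112676 · 81.)

Var(X) = m_2 − m_1² = 90.126761 − 81 = 9.126761.


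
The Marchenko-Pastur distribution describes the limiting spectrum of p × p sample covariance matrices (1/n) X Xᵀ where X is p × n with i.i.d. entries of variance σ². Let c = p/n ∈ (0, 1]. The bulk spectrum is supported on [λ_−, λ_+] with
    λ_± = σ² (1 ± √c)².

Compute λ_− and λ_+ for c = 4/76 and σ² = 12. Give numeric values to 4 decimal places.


c = 4/76 = 0.052632; √c = 0.229416.
λ_− = σ² (1 − √c)² = 12 · (1 − 0.229416)² = 12 · (0.770584)² = 7.125601.
λ_+ = σ² (1 + √c)² = 12 · (1 + 0.229416)² = 12 · (1.229416)² = 18.137557.

Rounded to 4 decimal places: λ_− ≈ 7.1256, λ_+ ≈ 18.1376.


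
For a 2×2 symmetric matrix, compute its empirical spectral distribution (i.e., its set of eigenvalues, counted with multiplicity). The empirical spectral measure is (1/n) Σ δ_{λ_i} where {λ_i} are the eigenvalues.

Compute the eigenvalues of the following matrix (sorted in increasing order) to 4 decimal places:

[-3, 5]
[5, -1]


Since M is real symmetric, both eigenvalues are real; they are the roots of det(λI − M) = λ² − (tr M) λ + det M.
tr M = -3 + (-1) = -4.
det M = (-3)·(-1) − 5² = 3 − 25 = -22.
Characteristic polynomial: λ² + 4λ − 22 = 0.
Discriminant Δ = (tr M)² − 4·det M = 16 − (-88) = 104; √Δ = 10.198039.
λ = (tr M ± √Δ)/2 = (-4 ± 10.198039)/2, giving (tr M − √Δ)/2 = -7.0990 and (tr M + √Δ)/2 = 3.0990.

Eigenvalues sorted in increasing order: [-7.0990, 3.0990].


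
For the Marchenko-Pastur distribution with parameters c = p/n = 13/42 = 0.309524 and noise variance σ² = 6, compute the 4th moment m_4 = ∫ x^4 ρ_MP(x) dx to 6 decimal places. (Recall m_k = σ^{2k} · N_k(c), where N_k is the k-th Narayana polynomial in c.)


E[X⁴] = σ⁸ (1 + 6c + 6c² + c³) (fourth MP moment). With σ² = 6 (so σ⁸ = 1296) and c = 13/42 = 0.309524: E[X⁴] = 1296 · (1 + 6·0.309524 + 6·(0.309524)² + (0.309524)³) = 1296 · 3.461627.

So E[X^4] = 4486.268222.


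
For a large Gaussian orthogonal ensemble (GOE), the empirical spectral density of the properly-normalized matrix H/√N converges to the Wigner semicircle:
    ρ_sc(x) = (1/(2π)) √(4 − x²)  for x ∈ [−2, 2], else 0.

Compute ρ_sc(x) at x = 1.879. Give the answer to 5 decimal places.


ρ_sc(x) = (1/(2π)) √(4 − x²). With x = 1.879:
  4 − x² = 4 − (1.879)² = 4 − 3.530641 = 0.469359.
  √(4 − x²) = 0.685098.
  1/(2π) = 0.159155.
  ρ_sc(1.879) = 0.159155 · 0.685098 = 0.109037.

Rounded to 5 decimal places: ρ_sc(1.879) ≈ 0.10904.


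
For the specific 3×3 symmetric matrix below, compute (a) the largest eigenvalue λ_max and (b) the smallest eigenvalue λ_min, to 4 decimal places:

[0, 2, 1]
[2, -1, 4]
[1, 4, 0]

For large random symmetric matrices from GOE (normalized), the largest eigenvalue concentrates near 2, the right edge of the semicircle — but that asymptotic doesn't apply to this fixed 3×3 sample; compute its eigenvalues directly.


Since M is real symmetric, all three eigenvalues are real; they are the roots of det(λI − M) = λ³ − (tr M) λ² + s λ − det M, where s is the sum of the principal 2×2 minors.
tr M = 0 + (-1) + 0 = -1.
s = (0·(-1) − 2²) + (0·0 − 1²) + ((-1)·0 − 4²) = -4 + (-1) + (-16) = -21.
det M (expand along row 1) = 0·(-16) − 2·(-4) + 1·9 = 17.
Characteristic polynomial: λ³ + λ² − 21λ − 17 = 0.
Substitute λ = y + (tr M)/3 = y − 0.333333 to remove the quadratic term: y³ + p·y + q = 0 with p = s − (tr M)²/3 = -21.333333 and q = −2(tr M)³/27 + (tr M)·s/3 − det M = -9.925926.
Three real roots ⇒ use the trigonometric (Viète) form: r = 2√(−p/3) = 5.333333, φ = arccos(3q/(p·r)) = arccos(0.261719) = 1.305994 rad.
y_k = r·cos(φ/3 − 2πk/3) for k = 0, 1, 2 gives y = 4.835895, -0.470149, -4.365746.
λ_k = y_k − 0.333333 gives λ = 4.5026, -0.8035, -4.6991 (check: the sum is -1.0000 = tr M).

Hence λ_max = 4.5026 and λ_min = -4.6991.


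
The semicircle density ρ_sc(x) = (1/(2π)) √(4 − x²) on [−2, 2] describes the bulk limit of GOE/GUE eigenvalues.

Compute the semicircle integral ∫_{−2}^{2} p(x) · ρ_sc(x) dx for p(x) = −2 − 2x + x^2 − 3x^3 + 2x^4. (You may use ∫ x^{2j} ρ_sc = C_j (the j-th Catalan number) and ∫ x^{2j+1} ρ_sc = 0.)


Write p(x) = Σ a_i x^i, split into monomials and integrate each against ρ_sc separately.
Using ∫ x^{2j} ρ_sc = C_j = (1/(j+1)) C(2j, j) (Catalan numbers) and ∫ x^{2j+1} ρ_sc = 0 (odd monomials vanish by symmetry):
  i = 0 (even): a_0 · C_{0} = -2 · 1 = -2
  i = 1 (odd): ∫ x^1 ρ_sc = 0 (vanishes)
  i = 2 (even): a_2 · C_{1} = 1 · 1 = 1
  i = 3 (odd): ∫ x^3 ρ_sc = 0 (vanishes)
  i = 4 (even): a_4 · C_{2} = 2 · 2 = 4

Summing the contributions: ∫_{−2}^{2} p(x) ρ_sc(x) dx = (-2) + 1 + 4 = 3.


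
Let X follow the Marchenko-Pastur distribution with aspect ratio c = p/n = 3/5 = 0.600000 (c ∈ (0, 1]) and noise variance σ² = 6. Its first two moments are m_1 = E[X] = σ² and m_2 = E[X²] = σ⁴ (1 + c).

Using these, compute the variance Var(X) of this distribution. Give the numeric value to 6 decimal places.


m_1 = E[X] = σ² = 6, so m_1² = 36.
m_2 = E[X²] = σ⁴ (1 + c) = 36 · (1 + 0.600000) = 36 · 1.600000 = 57.600000.
(Note m_2 − m_1² simplifies to c · σ⁴ = 0.600000 · 36.)

Var(X) = m_2 − m_1² = 57.600000 − 36 = 21.600000.


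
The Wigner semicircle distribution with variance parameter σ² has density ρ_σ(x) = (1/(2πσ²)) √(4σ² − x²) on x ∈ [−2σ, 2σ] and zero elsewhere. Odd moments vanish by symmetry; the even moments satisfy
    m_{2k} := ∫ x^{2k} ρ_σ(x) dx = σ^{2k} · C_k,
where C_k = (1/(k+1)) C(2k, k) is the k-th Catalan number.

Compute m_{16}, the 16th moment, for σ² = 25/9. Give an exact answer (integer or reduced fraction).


By the scaled semicircle moment identity, m_{2k} = σ^{2k} · C_k with k = 8.
C_8 = (1/(k+1)) · C(2k, k) = (1/9) · C(16, 8) = (1/9) · 12870 = 1430.
σ^{2k} = (σ²)^k = (25/9)^8 = 152587890625/43046721.

Therefore m_{16} = σ^{16} · C_8 = (152587890625/43046721) · 1430 = 218200683593750/43046721.


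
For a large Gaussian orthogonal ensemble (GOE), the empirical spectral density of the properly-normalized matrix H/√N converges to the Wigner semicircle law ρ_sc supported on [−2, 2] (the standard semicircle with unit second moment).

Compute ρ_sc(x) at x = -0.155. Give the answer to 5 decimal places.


ρ_sc(x) = (1/(2π)) √(4 − x²). With x = -0.155:
  4 − x² = 4 − (-0.155)² = 4 − 0.024025 = 3.975975.
  √(4 − x²) = 1.993985.
  1/(2π) = 0.159155.
  ρ_sc(-0.155) = 0.159155 · 1.993985 = 0.317353.

Rounded to 5 decimal places: ρ_sc(-0.155) ≈ 0.31735.


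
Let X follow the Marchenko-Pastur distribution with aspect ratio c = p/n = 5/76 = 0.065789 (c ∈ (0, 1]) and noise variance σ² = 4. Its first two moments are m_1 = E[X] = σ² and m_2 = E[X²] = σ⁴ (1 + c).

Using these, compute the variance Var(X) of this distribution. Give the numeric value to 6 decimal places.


m_1 = E[X] = σ² = 4, so m_1² = 16.
m_2 = E[X²] = σ⁴ (1 + c) = 16 · (1 + 0.065789) = 16 · 1.065789 = 17.052632.
(Note m_2 − m_1² simplifies to c · σ⁴ = 0.065789 · 16.)

Var(X) = m_2 − m_1² = 17.052632 − 16 = 1.052632.


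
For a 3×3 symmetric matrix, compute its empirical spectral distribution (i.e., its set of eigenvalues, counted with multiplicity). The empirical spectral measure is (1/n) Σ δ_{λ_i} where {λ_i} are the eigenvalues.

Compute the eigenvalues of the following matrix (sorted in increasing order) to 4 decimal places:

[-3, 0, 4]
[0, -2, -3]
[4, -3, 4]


Since M is real symmetric, all three eigenvalues are real; they are the roots of det(λI − M) = λ³ − (tr M) λ² + s λ − det M, where s is the sum of the principal 2×2 minors.
tr M = -3 + (-2) + 4 = -1.
s = ((-3)·(-2) − 0²) + ((-3)·4 − 4²) + ((-2)·4 − (-3)²) = 6 + (-28) + (-17) = -39.
det M (expand along row 1) = (-3)·(-17) − 0·12 + 4·8 = 83.
Characteristic polynomial: λ³ + λ² − 39λ − 83 = 0.
Substitute λ = y + (tr M)/3 = y − 0.333333 to remove the quadratic term: y³ + p·y + q = 0 with p = s − (tr M)²/3 = -39.333333 and q = −2(tr M)³/27 + (tr M)·s/3 − det M = -69.925926.
Three real roots ⇒ use the trigonometric (Viète) form: r = 2√(−p/3) = 7.241854, φ = arccos(3q/(p·r)) = arccos(0.736460) = 0.742974 rad.
y_k = r·cos(φ/3 − 2πk/3) for k = 0, 1, 2 gives y = 7.020899, -1.973058, -5.047840.
λ_k = y_k − 0.333333 gives λ = 6.6876, -2.3064, -5.3812 (check: the sum is -1.0000 = tr M).

Eigenvalues sorted in increasing order: [-5.3812, -2.3064, 6.6876].


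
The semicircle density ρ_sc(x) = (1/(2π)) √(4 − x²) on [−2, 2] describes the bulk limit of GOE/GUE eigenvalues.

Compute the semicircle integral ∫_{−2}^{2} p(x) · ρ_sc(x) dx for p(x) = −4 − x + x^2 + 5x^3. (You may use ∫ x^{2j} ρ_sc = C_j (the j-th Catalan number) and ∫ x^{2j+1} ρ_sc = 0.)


Write p(x) = Σ a_i x^i, split into monomials and integrate each against ρ_sc separately.
Using ∫ x^{2j} ρ_sc = C_j = (1/(j+1)) C(2j, j) (Catalan numbers) and ∫ x^{2j+1} ρ_sc = 0 (odd monomials vanish by symmetry):
  i = 0 (even): a_0 · C_{0} = -4 · 1 = -4
  i = 1 (odd): ∫ x^1 ρ_sc = 0 (vanishes)
  i = 2 (even): a_2 · C_{1} = 1 · 1 = 1
  i = 3 (odd): ∫ x^3 ρ_sc = 0 (vanishes)

Summing the contributions: ∫_{−2}^{2} p(x) ρ_sc(x) dx = (-4) + 1 = -3.


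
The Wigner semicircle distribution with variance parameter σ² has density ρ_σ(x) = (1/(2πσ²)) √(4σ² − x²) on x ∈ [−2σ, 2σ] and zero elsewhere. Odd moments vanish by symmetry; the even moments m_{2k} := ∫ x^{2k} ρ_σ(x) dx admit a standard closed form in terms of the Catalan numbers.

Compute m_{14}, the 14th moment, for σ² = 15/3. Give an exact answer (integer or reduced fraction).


By the scaled semicircle moment identity, m_{2k} = σ^{2k} · C_k with k = 7.
C_7 = (1/(k+1)) · C(2k, k) = (1/8) · C(14, 7) = (1/8) · 3432 = 429.
σ^{2k} = (σ²)^k = (15/3)^7 = 78125.

Therefore m_{14} = σ^{14} · C_7 = 78125 · 429 = 33515625.


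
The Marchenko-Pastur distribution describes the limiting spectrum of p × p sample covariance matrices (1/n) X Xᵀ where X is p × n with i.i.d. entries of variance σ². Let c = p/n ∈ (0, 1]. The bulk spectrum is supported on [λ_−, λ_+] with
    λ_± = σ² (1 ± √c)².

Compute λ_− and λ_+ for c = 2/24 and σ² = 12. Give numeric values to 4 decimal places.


c = 2/24 = 0.083333; √c = 0.288675.
λ_− = σ² (1 − √c)² = 12 · (1 − 0.288675)² = 12 · (0.711325)² = 6.071797.
λ_+ = σ² (1 + √c)² = 12 · (1 + 0.288675)² = 12 · (1.288675)² = 19.928203.

Rounded to 4 decimal places: λ_− ≈ 6.0718, λ_+ ≈ 19.9282.


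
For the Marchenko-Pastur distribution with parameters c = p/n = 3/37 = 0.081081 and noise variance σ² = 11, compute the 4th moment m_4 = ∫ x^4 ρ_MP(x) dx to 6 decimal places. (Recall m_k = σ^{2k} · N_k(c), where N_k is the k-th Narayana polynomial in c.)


E[X⁴] = σ⁸ (1 + 6c + 6c² + c³) (fourth MP moment). With σ² = 11 (so σ⁸ = 14641) and c = 3/37 = 0.081081: E[X⁴] = 14641 · (1 + 6·0.081081 + 6·(0.081081)² + (0.081081)³) = 14641 · 1.526464.

So E[X^4] = 22348.964918.


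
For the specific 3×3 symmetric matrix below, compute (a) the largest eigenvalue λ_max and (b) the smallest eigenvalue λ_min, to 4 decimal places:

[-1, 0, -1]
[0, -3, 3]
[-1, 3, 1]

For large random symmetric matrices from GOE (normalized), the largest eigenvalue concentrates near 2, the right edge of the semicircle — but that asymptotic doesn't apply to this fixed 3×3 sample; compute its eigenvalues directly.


Since M is real symmetric, all three eigenvalues are real; they are the roots of det(λI − M) = λ³ − (tr M) λ² + s λ − det M, where s is the sum of the principal 2×2 minors.
tr M = -1 + (-3) + 1 = -3.
s = ((-1)·(-3) − 0²) + ((-1)·1 − (-1)²) + ((-3)·1 − 3²) = 3 + (-2) + (-12) = -11.
det M (expand along row 1) = (-1)·(-12) − 0·3 + (-1)·(-3) = 15.
Characteristic polynomial: λ³ + 3λ² − 11λ − 15 = 0.
Substitute λ = y + (tr M)/3 = y − 1.000000 to remove the quadratic term: y³ + p·y + q = 0 with p = s − (tr M)²/3 = -14.000000 and q = −2(tr M)³/27 + (tr M)·s/3 − det M = -2.000000.
Three real roots ⇒ use the trigonometric (Viète) form: r = 2√(−p/3) = 4.320494, φ = arccos(3q/(p·r)) = arccos(0.099195) = 1.471438 rad.
y_k = r·cos(φ/3 − 2πk/3) for k = 0, 1, 2 gives y = 3.811139, -0.143066, -3.668072.
λ_k = y_k − 1.000000 gives λ = 2.8111, -1.1431, -4.6681 (check: the sum is -3.0000 = tr M).

Hence λ_max = 2.8111 and λ_min = -4.6681.


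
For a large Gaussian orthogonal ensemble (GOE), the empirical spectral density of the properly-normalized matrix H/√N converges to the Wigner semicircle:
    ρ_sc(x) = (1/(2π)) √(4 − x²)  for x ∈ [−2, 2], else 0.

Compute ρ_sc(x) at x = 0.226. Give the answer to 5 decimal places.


ρ_sc(x) = (1/(2π)) √(4 − x²). With x = 0.226:
  4 − x² = 4 − (0.226)² = 4 − 0.051076 = 3.948924.
  √(4 − x²) = 1.987190.
  1/(2π) = 0.159155.
  ρ_sc(0.226) = 0.159155 · 1.987190 = 0.316271.

Rounded to 5 decimal places: ρ_sc(0.226) ≈ 0.31627.


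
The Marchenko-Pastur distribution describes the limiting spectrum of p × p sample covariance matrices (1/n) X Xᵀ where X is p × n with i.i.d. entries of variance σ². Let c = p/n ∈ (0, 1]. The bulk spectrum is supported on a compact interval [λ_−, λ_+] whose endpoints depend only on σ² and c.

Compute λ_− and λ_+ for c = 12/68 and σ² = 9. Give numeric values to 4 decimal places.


c = 12/68 = 0.176471; √c = 0.420084.
λ_− = σ² (1 − √c)² = 9 · (1 − 0.420084)² = 9 · (0.579916)² = 3.026723.
λ_+ = σ² (1 + √c)² = 9 · (1 + 0.420084)² = 9 · (1.420084)² = 18.149748.

Rounded to 4 decimal places: λ_− ≈ 3.0267, λ_+ ≈ 18.1497.


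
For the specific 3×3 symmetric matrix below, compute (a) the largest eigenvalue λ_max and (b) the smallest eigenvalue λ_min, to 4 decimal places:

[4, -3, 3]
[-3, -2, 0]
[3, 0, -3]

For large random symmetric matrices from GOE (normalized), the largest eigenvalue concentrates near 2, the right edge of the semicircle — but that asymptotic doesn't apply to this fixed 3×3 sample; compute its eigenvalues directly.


Since M is real symmetric, all three eigenvalues are real; they are the roots of det(λI − M) = λ³ − (tr M) λ² + s λ − det M, where s is the sum of the principal 2×2 minors.
tr M = 4 + (-2) + (-3) = -1.
s = (4·(-2) − (-3)²) + (4·(-3) − 3²) + ((-2)·(-3) − 0²) = -17 + (-21) + 6 = -32.
det M (expand along row 1) = 4·6 − (-3)·9 + 3·6 = 69.
Characteristic polynomial: λ³ + λ² − 32λ − 69 = 0.
Substitute λ = y + (tr M)/3 = y − 0.333333 to remove the quadratic term: y³ + p·y + q = 0 with p = s − (tr M)²/3 = -32.333333 and q = −2(tr M)³/27 + (tr M)·s/3 − det M = -58.259259.
Three real roots ⇒ use the trigonometric (Viète) form: r = 2√(−p/3) = 6.565905, φ = arccos(3q/(p·r)) = arccos(0.823268) = 0.603652 rad.
y_k = r·cos(φ/3 − 2πk/3) for k = 0, 1, 2 gives y = 6.433431, -2.080250, -4.353181.
λ_k = y_k − 0.333333 gives λ = 6.1001, -2.4136, -4.6865 (check: the sum is -1.0000 = tr M).

Hence λ_max = 6.1001 and λ_min = -4.6865.


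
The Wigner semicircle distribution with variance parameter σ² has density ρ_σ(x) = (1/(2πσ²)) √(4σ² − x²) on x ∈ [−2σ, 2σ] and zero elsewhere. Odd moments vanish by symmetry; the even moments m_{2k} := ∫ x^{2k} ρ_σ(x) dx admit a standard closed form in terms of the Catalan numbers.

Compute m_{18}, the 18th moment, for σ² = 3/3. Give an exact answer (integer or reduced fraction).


By the scaled semicircle moment identity, m_{2k} = σ^{2k} · C_k with k = 9.
C_9 = (1/(k+1)) · C(2k, k) = (1/10) · C(18, 9) = (1/10) · 48620 = 4862.
σ^{2k} = (σ²)^k = (3/3)^9 = 1.

Therefore m_{18} = σ^{18} · C_9 = 1 · 4862 = 4862.


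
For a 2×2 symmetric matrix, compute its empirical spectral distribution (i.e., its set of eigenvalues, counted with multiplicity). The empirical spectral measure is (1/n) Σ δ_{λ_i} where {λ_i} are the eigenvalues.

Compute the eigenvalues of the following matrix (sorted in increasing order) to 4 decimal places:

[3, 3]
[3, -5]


Since M is real symmetric, both eigenvalues are real; they are the roots of det(λI − M) = λ² − (tr M) λ + det M.
tr M = 3 + (-5) = -2.
det M = 3·(-5) − 3² = -15 − 9 = -24.
Characteristic polynomial: λ² + 2λ − 24 = 0.
Discriminant Δ = (tr M)² − 4·det M = 4 − (-96) = 100; √Δ = 10.000000.
λ = (tr M ± √Δ)/2 = (-2 ± 10.000000)/2, giving (tr M − √Δ)/2 = -6.0000 and (tr M + √Δ)/2 = 4.0000.

Eigenvalues sorted in increasing order: [-6.0000, 4.0000].


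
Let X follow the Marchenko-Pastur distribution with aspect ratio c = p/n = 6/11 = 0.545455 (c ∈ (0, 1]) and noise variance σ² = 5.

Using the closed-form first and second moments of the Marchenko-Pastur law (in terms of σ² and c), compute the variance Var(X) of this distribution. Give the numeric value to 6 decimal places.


Recall the MP moments m_1 = E[X] = σ² and m_2 = E[X²] = σ⁴ (1 + c).
m_1 = E[X] = σ² = 5, so m_1² = 25.
m_2 = E[X²] = σ⁴ (1 + c) = 25 · (1 + 0.545455) = 25 · 1.545455 = 38.636364.
(Note m_2 − m_1² simplifies to c · σ⁴ = 0.545455 · 25.)

Var(X) = m_2 − m_1² = 38.636364 − 25 = 13.636364.


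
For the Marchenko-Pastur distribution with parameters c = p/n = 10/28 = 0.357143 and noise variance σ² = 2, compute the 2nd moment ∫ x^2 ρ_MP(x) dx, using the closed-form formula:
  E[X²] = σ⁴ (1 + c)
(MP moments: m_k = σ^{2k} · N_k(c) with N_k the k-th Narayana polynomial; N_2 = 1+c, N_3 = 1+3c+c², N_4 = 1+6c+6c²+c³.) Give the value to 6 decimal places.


E[X²] = σ⁴ (1 + c) (second MP moment). With σ² = 2 (so σ⁴ = 4) and c = 10/28 = 0.357143: E[X²] = 4 · (1 + 0.357143) = 4 · 1.357143.

So E[X^2] = 5.428571.


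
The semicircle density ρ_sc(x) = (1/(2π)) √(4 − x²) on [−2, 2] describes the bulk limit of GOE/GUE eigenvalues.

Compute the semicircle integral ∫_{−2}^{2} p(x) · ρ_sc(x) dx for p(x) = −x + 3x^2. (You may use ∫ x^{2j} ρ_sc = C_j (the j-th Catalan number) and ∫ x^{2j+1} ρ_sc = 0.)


Write p(x) = Σ a_i x^i, split into monomials and integrate each against ρ_sc separately.
Using ∫ x^{2j} ρ_sc = C_j = (1/(j+1)) C(2j, j) (Catalan numbers) and ∫ x^{2j+1} ρ_sc = 0 (odd monomials vanish by symmetry):
  i = 1 (odd): ∫ x^1 ρ_sc = 0 (vanishes)
  i = 2 (even): a_2 · C_{1} = 3 · 1 = 3

Summing the contributions: ∫_{−2}^{2} p(x) ρ_sc(x) dx = 3.


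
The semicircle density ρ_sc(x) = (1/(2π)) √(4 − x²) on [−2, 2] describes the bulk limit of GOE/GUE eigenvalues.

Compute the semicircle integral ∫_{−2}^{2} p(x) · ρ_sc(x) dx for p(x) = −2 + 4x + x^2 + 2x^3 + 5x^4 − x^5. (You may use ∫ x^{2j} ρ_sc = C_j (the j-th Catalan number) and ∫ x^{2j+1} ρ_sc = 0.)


Write p(x) = Σ a_i x^i, split into monomials and integrate each against ρ_sc separately.
Using ∫ x^{2j} ρ_sc = C_j = (1/(j+1)) C(2j, j) (Catalan numbers) and ∫ x^{2j+1} ρ_sc = 0 (odd monomials vanish by symmetry):
  i = 0 (even): a_0 · C_{0} = -2 · 1 = -2
  i = 1 (odd): ∫ x^1 ρ_sc = 0 (vanishes)
  i = 2 (even): a_2 · C_{1} = 1 · 1 = 1
  i = 3 (odd): ∫ x^3 ρ_sc = 0 (vanishes)
  i = 4 (even): a_4 · C_{2} = 5 · 2 = 10
  i = 5 (odd): ∫ x^5 ρ_sc = 0 (vanishes)

Summing the contributions: ∫_{−2}^{2} p(x) ρ_sc(x) dx = (-2) + 1 + 10 = 9.


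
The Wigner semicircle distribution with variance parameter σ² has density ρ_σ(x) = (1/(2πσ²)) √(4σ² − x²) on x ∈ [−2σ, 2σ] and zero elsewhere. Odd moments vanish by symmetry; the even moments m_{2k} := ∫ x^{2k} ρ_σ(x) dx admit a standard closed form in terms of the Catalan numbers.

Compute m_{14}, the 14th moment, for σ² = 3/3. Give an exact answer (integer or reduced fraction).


By the scaled semicircle moment identity, m_{2k} = σ^{2k} · C_k with k = 7.
C_7 = (1/(k+1)) · C(2k, k) = (1/8) · C(14, 7) = (1/8) · 3432 = 429.
σ^{2k} = (σ²)^k = (3/3)^7 = 1.

Therefore m_{14} = σ^{14} · C_7 = 1 · 429 = 429.


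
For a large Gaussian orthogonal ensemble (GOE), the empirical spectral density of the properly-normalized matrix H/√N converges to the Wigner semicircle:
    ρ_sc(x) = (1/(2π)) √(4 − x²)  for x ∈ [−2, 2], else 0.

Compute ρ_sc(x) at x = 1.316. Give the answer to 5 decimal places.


ρ_sc(x) = (1/(2π)) √(4 − x²). With x = 1.316:
  4 − x² = 4 − (1.316)² = 4 − 1.731856 = 2.268144.
  √(4 − x²) = 1.506036.
  1/(2π) = 0.159155.
  ρ_sc(1.316) = 0.159155 · 1.506036 = 0.239693.

Rounded to 5 decimal places: ρ_sc(1.316) ≈ 0.23969.


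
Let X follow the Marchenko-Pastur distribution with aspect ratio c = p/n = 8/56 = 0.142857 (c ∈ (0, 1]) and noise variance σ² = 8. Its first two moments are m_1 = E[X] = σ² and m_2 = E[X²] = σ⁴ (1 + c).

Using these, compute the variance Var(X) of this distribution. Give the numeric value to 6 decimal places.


m_1 = E[X] = σ² = 8, so m_1² = 64.
m_2 = E[X²] = σ⁴ (1 + c) = 64 · (1 + 0.142857) = 64 · 1.142857 = 73.142857.
(Note m_2 − m_1² simplifies to c · σ⁴ = 0.142857 · 64.)

Var(X) = m_2 − m_1² = 73.142857 − 64 = 9.142857.


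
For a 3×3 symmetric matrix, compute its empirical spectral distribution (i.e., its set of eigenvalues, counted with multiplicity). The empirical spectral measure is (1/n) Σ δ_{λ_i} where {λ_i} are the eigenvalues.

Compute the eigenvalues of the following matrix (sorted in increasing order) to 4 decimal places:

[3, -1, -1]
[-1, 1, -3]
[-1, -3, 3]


Since M is real symmetric, all three eigenvalues are real; they are the roots of det(λI − M) = λ³ − (tr M) λ² + s λ − det M, where s is the sum of the principal 2×2 minors.
tr M = 3 + 1 + 3 = 7.
s = (3·1 − (-1)²) + (3·3 − (-1)²) + (1·3 − (-3)²) = 2 + 8 + (-6) = 4.
det M (expand along row 1) = 3·(-6) − (-1)·(-6) + (-1)·4 = -28.
Characteristic polynomial: λ³ − 7λ² + 4λ + 28 = 0.
Substitute λ = y + (tr M)/3 = y + 2.333333 to remove the quadratic term: y³ + p·y + q = 0 with p = s − (tr M)²/3 = -12.333333 and q = −2(tr M)³/27 + (tr M)·s/3 − det M = 11.925926.
Three real roots ⇒ use the trigonometric (Viète) form: r = 2√(−p/3) = 4.055175, φ = arccos(3q/(p·r)) = arccos(-0.715358) = 2.367932 rad.
y_k = r·cos(φ/3 − 2πk/3) for k = 0, 1, 2 gives y = 2.856201, 1.064874, -3.921075.
λ_k = y_k + 2.333333 gives λ = 5.1895, 3.3982, -1.5877 (check: the sum is 7.0000 = tr M).

Eigenvalues sorted in increasing order: [-1.5877, 3.3982, 5.1895].


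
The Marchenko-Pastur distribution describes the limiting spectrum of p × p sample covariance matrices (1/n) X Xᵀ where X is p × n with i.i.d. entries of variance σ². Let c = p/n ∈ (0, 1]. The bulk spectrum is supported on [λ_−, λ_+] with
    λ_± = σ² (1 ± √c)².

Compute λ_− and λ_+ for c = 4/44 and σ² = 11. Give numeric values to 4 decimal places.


c = 4/44 = 0.090909; √c = 0.301511.
λ_− = σ² (1 − √c)² = 11 · (1 − 0.301511)² = 11 · (0.698489)² = 5.366750.
λ_+ = σ² (1 + √c)² = 11 · (1 + 0.301511)² = 11 · (1.301511)² = 18.633250.

Rounded to 4 decimal places: λ_− ≈ 5.3668, λ_+ ≈ 18.6332.


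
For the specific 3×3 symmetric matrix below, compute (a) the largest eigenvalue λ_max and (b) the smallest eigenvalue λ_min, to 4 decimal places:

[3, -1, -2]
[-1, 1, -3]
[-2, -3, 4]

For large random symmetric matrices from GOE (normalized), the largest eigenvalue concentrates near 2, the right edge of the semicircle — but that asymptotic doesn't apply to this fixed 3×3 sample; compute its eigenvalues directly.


Since M is real symmetric, all three eigenvalues are real; they are the roots of det(λI − M) = λ³ − (tr M) λ² + s λ − det M, where s is the sum of the principal 2×2 minors.
tr M = 3 + 1 + 4 = 8.
s = (3·1 − (-1)²) + (3·4 − (-2)²) + (1·4 − (-3)²) = 2 + 8 + (-5) = 5.
det M (expand along row 1) = 3·(-5) − (-1)·(-10) + (-2)·5 = -35.
Characteristic polynomial: λ³ − 8λ² + 5λ + 35 = 0.
Substitute λ = y + (tr M)/3 = y + 2.666667 to remove the quadratic term: y³ + p·y + q = 0 with p = s − (tr M)²/3 = -16.333333 and q = −2(tr M)³/27 + (tr M)·s/3 − det M = 10.407407.
Three real roots ⇒ use the trigonometric (Viète) form: r = 2√(−p/3) = 4.666667, φ = arccos(3q/(p·r)) = arccos(-0.409621) = 1.992835 rad.
y_k = r·cos(φ/3 − 2πk/3) for k = 0, 1, 2 gives y = 3.674356, 0.654341, -4.328697.
λ_k = y_k + 2.666667 gives λ = 6.3410, 3.3210, -1.6620 (check: the sum is 8.0000 = tr M).

Hence λ_max = 6.3410 and λ_min = -1.6620.


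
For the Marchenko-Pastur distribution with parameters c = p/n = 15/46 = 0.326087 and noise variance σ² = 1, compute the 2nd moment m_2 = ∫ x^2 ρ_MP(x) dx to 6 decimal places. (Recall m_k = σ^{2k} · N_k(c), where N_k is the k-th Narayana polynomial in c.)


E[X²] = σ⁴ (1 + c) (second MP moment). With σ² = 1 (so σ⁴ = 1) and c = 15/46 = 0.326087: E[X²] = 1 · (1 + 0.326087) = 1 · 1.326087.

So E[X^2] = 1.326087.


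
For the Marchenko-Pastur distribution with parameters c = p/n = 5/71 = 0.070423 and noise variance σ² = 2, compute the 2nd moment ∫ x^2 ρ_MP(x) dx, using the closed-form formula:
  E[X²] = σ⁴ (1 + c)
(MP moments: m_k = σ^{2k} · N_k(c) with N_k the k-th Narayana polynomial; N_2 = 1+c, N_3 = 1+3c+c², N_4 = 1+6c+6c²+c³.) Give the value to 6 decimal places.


E[X²] = σ⁴ (1 + c) (second MP moment). With σ² = 2 (so σ⁴ = 4) and c = 5/71 = 0.070423: E[X²] = 4 · (1 + 0.070423) = 4 · 1.070423.

So E[X^2] = 4.281690.


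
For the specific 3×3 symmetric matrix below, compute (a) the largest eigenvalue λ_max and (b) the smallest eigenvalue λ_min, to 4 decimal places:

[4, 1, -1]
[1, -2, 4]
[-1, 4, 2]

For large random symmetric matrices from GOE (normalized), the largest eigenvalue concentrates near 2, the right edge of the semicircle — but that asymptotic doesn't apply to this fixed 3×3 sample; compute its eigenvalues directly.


Since M is real symmetric, all three eigenvalues are real; they are the roots of det(λI − M) = λ³ − (tr M) λ² + s λ − det M, where s is the sum of the principal 2×2 minors.
tr M = 4 + (-2) + 2 = 4.
s = (4·(-2) − 1²) + (4·2 − (-1)²) + ((-2)·2 − 4²) = -9 + 7 + (-20) = -22.
det M (expand along row 1) = 4·(-20) − 1·6 + (-1)·2 = -88.
Characteristic polynomial: λ³ − 4λ² − 22λ + 88 = 0.
Substitute λ = y + (tr M)/3 = y + 1.333333 to remove the quadratic term: y³ + p·y + q = 0 with p = s − (tr M)²/3 = -27.333333 and q = −2(tr M)³/27 + (tr M)·s/3 − det M = 53.925926.
Three real roots ⇒ use the trigonometric (Viète) form: r = 2√(−p/3) = 6.036923, φ = arccos(3q/(p·r)) = arccos(-0.980416) = 2.943362 rad.
y_k = r·cos(φ/3 − 2πk/3) for k = 0, 1, 2 gives y = 3.357082, 2.666667, -6.023749.
λ_k = y_k + 1.333333 gives λ = 4.6904, 4.0000, -4.6904 (check: the sum is 4.0000 = tr M).

Hence λ_max = 4.6904 and λ_min = -4.6904.


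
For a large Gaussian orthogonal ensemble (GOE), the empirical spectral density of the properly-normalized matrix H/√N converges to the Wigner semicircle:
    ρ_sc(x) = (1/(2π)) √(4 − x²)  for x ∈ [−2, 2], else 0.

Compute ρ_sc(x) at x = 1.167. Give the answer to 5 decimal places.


ρ_sc(x) = (1/(2π)) √(4 − x²). With x = 1.167:
  4 − x² = 4 − (1.167)² = 4 − 1.361889 = 2.638111.
  √(4 − x²) = 1.624226.
  1/(2π) = 0.159155.
  ρ_sc(1.167) = 0.159155 · 1.624226 = 0.258504.

Rounded to 5 decimal places: ρ_sc(1.167) ≈ 0.25850.


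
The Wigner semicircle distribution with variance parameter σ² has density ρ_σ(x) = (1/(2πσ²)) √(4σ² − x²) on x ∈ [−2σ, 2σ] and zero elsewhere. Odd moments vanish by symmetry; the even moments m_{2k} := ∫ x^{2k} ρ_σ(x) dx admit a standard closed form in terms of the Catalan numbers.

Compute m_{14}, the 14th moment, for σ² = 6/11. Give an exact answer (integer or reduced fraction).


By the scaled semicircle moment identity, m_{2k} = σ^{2k} · C_k with k = 7.
C_7 = (1/(k+1)) · C(2k, k) = (1/8) · C(14, 7) = (1/8) · 3432 = 429.
σ^{2k} = (σ²)^k = (6/11)^7 = 279936/19487171.

Therefore m_{14} = σ^{14} · C_7 = (279936/19487171) · 429 = 10917504/1771561.


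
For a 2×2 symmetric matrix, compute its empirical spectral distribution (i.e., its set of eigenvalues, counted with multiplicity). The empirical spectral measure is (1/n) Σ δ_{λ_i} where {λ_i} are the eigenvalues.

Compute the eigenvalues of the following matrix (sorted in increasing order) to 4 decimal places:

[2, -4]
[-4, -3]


Since M is real symmetric, both eigenvalues are real; they are the roots of det(λI − M) = λ² − (tr M) λ + det M.
tr M = 2 + (-3) = -1.
det M = 2·(-3) − (-4)² = -6 − 16 = -22.
Characteristic polynomial: λ² + λ − 22 = 0.
Discriminant Δ = (tr M)² − 4·det M = 1 − (-88) = 89; √Δ = 9.433981.
λ = (tr M ± √Δ)/2 = (-1 ± 9.433981)/2, giving (tr M − √Δ)/2 = -5.2170 and (tr M + √Δ)/2 = 4.2170.

Eigenvalues sorted in increasing order: [-5.2170, 4.2170].


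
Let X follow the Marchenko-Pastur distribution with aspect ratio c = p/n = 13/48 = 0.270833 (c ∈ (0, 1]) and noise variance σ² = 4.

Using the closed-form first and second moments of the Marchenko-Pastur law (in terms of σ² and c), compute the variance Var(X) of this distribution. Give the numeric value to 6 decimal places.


Recall the MP moments m_1 = E[X] = σ² and m_2 = E[X²] = σ⁴ (1 + c).
m_1 = E[X] = σ² = 4, so m_1² = 16.
m_2 = E[X²] = σ⁴ (1 + c) = 16 · (1 + 0.270833) = 16 · 1.270833 = 20.333333.
(Note m_2 − m_1² simplifies to c · σ⁴ = 0.270833 · 16.)

Var(X) = m_2 − m_1² = 20.333333 − 16 = 4.333333.


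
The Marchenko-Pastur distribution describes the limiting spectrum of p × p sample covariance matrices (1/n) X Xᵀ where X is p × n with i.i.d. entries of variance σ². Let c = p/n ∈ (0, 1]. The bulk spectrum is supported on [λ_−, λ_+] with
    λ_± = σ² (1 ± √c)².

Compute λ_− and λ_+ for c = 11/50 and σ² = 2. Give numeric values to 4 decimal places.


c = 11/50 = 0.220000; √c = 0.469042.
λ_− = σ² (1 − √c)² = 2 · (1 − 0.469042)² = 2 · (0.530958)² = 0.563834.
λ_+ = σ² (1 + √c)² = 2 · (1 + 0.469042)² = 2 · (1.469042)² = 4.316166.

Rounded to 4 decimal places: λ_− ≈ 0.5638, λ_+ ≈ 4.3162.


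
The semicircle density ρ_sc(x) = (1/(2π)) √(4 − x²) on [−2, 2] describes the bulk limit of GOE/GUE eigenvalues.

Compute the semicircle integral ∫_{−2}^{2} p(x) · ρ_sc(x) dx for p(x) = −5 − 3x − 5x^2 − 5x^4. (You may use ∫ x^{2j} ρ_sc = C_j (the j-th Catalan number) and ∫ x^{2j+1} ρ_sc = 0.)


Write p(x) = Σ a_i x^i, split into monomials and integrate each against ρ_sc separately.
Using ∫ x^{2j} ρ_sc = C_j = (1/(j+1)) C(2j, j) (Catalan numbers) and ∫ x^{2j+1} ρ_sc = 0 (odd monomials vanish by symmetry):
  i = 0 (even): a_0 · C_{0} = -5 · 1 = -5
  i = 1 (odd): ∫ x^1 ρ_sc = 0 (vanishes)
  i = 2 (even): a_2 · C_{1} = -5 · 1 = -5
  i = 4 (even): a_4 · C_{2} = -5 · 2 = -10

Summing the contributions: ∫_{−2}^{2} p(x) ρ_sc(x) dx = (-5) + (-5) + (-10) = -20.


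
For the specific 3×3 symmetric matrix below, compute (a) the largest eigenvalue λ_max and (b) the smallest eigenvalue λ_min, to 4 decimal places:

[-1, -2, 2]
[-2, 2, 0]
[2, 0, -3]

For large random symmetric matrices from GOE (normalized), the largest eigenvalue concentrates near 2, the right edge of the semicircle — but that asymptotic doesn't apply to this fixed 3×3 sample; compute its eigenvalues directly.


Since M is real symmetric, all three eigenvalues are real; they are the roots of det(λI − M) = λ³ − (tr M) λ² + s λ − det M, where s is the sum of the principal 2×2 minors.
tr M = -1 + 2 + (-3) = -2.
s = ((-1)·2 − (-2)²) + ((-1)·(-3) − 2²) + (2·(-3) − 0²) = -6 + (-1) + (-6) = -13.
det M (expand along row 1) = (-1)·(-6) − (-2)·6 + 2·(-4) = 10.
Characteristic polynomial: λ³ + 2λ² − 13λ − 10 = 0.
Substitute λ = y + (tr M)/3 = y − 0.666667 to remove the quadratic term: y³ + p·y + q = 0 with p = s − (tr M)²/3 = -14.333333 and q = −2(tr M)³/27 + (tr M)·s/3 − det M = -0.740741.
Three real roots ⇒ use the trigonometric (Viète) form: r = 2√(−p/3) = 4.371626, φ = arccos(3q/(p·r)) = arccos(0.035465) = 1.535324 rad.
y_k = r·cos(φ/3 − 2πk/3) for k = 0, 1, 2 gives y = 3.811519, -0.051689, -3.759830.
λ_k = y_k − 0.666667 gives λ = 3.1449, -0.7184, -4.4265 (check: the sum is -2.0000 = tr M).

Hence λ_max = 3.1449 and λ_min = -4.4265.


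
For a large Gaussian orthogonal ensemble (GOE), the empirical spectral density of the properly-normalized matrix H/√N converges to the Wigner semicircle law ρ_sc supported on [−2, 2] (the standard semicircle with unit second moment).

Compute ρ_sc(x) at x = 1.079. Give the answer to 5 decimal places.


ρ_sc(x) = (1/(2π)) √(4 − x²). With x = 1.079:
  4 − x² = 4 − (1.079)² = 4 − 1.164241 = 2.835759.
  √(4 − x²) = 1.683971.
  1/(2π) = 0.159155.
  ρ_sc(1.079) = 0.159155 · 1.683971 = 0.268012.

Rounded to 5 decimal places: ρ_sc(1.079) ≈ 0.26801.


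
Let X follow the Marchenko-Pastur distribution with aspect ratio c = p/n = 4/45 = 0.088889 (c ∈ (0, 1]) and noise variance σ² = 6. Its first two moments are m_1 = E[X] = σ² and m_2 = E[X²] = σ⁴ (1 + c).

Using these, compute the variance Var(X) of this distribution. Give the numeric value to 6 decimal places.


m_1 = E[X] = σ² = 6, so m_1² = 36.
m_2 = E[X²] = σ⁴ (1 + c) = 36 · (1 + 0.088889) = 36 · 1.088889 = 39.200000.
(Note m_2 − m_1² simplifies to c · σ⁴ = 0.088889 · 36.)

Var(X) = m_2 − m_1² = 39.200000 − 36 = 3.200000.


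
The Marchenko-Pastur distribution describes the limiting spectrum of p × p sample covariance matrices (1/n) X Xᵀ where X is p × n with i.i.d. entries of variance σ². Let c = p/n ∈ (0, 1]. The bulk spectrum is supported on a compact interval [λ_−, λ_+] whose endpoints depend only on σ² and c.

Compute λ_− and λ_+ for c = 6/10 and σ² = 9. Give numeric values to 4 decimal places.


c = 6/10 = 0.600000; √c = 0.774597.
λ_− = σ² (1 − √c)² = 9 · (1 − 0.774597)² = 9 · (0.225403)² = 0.457260.
λ_+ = σ² (1 + √c)² = 9 · (1 + 0.774597)² = 9 · (1.774597)² = 28.342740.

Rounded to 4 decimal places: λ_− ≈ 0.4573, λ_+ ≈ 28.3427.
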